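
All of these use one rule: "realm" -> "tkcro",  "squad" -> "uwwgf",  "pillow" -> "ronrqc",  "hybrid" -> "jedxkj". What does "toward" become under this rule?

vuygtj

Shifts by position in realm: pos 0: r→t (+2), pos 1: e→k (+6), pos 2: a→c (+2), pos 3: l→r (+6) — repeating every 2. It's a Vigenère-style cipher with numeric key [2,6]: position i shifts by key[i mod 2].
Applying it to toward: t+2=v, o+6=u, w+2=y, a+6=g, r+2=t, d+6=j.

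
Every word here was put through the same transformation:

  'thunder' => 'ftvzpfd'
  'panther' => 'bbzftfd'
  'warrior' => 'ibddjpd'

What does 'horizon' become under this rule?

tpdjlpz

The shift depends on letter class: consonant t→f is +12, but vowel u→v is +1. Two shifts are in play — +1 for a/e/i/o/u, +12 for every other letter.
On horizon: h(cons)+12=t, o(vowel)+1=p, r(cons)+12=d, i(vowel)+1=j, z(cons)+12=l, o(vowel)+1=p, n(cons)+12=z.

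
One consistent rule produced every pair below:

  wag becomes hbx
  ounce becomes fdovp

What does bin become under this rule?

The output letters match the input read backwards, each shifted +1: wag reversed is gaw. The word is reversed, then every letter is shifted forward by 1.
Applying it to bin: reverse → nib; then shift: n+1=o, i+1=j, b+1=c.

ojc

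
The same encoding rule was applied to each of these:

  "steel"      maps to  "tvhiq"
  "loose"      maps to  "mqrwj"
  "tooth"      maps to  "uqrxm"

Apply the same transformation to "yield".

zkhpi

In steel: s→t is +1, t→v is +2, e→h is +3, e→i is +4 — the shift increases by 1 each position. The shift increases by 1 at each position, starting from +1: 1, 2, 3, ….
Applying it to yield: y+1=z, i+2=k, e+3=h, l+4=p, d+5=i.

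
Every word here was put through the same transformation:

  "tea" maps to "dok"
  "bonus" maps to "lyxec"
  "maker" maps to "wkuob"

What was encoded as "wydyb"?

motor

Each letter is shifted forward by 10 in the alphabet (a Caesar shift of +10).
Decoding wydyb: w−10=m, y−10=o, d−10=t, y−10=o, b−10=r.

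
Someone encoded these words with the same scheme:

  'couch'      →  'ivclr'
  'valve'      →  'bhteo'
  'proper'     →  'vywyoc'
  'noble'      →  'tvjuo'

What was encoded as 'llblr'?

fetch

In couch: c→i is +6, o→v is +7, u→c is +8, c→l is +9 — the shift increases by 1 each position. Each letter shifts forward by (position + 6), i.e. 6, 7, 8, … — the shift grows by one for each successive letter.
Reversing it on llblr: l−6=f, l−7=e, b−8=t, l−9=c, r−10=h.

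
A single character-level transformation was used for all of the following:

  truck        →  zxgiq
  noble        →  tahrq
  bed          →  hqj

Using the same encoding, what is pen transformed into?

vqt

Vowels shift forward by 12 and consonants shift forward by 6.
On pen: p(cons)+6=v, e(vowel)+12=q, n(cons)+6=t.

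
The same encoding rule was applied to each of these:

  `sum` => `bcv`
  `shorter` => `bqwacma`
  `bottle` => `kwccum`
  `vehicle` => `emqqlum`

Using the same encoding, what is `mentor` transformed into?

The shift depends on letter class: consonant s→b is +9, but vowel u→c is +8. The rule splits by letter class: vowels +8, consonants +9.
Applying it to mentor: m(cons)+9=v, e(vowel)+8=m, n(cons)+9=w, t(cons)+9=c, o(vowel)+8=w, r(cons)+9=a.

vmwcwa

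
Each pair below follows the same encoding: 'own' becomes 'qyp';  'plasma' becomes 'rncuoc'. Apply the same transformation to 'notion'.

pqvkqp

Compare letters: o→q is +2, w→y is +2, n→p is +2 — a constant shift. It's a constant shift of +2 (ROT2).
Applying it to notion: n+2=p, o+2=q, t+2=v, i+2=k, o+2=q, n+2=p.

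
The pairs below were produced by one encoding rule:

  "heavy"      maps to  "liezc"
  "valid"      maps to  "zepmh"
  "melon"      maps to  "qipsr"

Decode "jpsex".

float

Compare letters: h→l is +4, e→i is +4, a→e is +4 — a constant shift. It's a constant shift of +4 (ROT4).
Reversing it on jpsex: j−4=f, p−4=l, s−4=o, e−4=a, x−4=t.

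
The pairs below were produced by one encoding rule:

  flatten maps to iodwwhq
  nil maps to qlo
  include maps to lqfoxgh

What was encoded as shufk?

Compare letters: f→i is +3, l→o is +3, a→d is +3 — a constant shift. It's a constant shift of +3 (ROT3).
Reversing it on shufk: s−3=p, h−3=e, u−3=r, f−3=c, k−3=h.

perch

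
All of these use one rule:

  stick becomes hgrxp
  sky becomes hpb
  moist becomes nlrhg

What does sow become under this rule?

Each pair mirrors across the alphabet (s↔h, t↔g, i↔r): positions sum to 25. Each letter is replaced by its mirror in the alphabet: a↔z, b↔y, c↔x, and so on (the Atbash cipher).
Applying it to sow: s↔h, o↔l, w↔d.

hld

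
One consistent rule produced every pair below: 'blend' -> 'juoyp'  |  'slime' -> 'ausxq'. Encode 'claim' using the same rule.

In blend: b→j is +8, l→u is +9, e→o is +10, n→y is +11 — the shift increases by 1 each position. The shift increases by 1 at each position, starting from +8: 8, 9, 10, ….
On claim: c+8=k, l+9=u, a+10=k, i+11=t, m+12=y.

kukty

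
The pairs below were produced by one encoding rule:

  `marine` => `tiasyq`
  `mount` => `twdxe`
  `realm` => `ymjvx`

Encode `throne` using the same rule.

apayyq

Each letter shifts forward by (position + 7), i.e. 7, 8, 9, … — the shift grows by one for each successive letter.
On throne: t+7=a, h+8=p, r+9=a, o+10=y, n+11=y, e+12=q.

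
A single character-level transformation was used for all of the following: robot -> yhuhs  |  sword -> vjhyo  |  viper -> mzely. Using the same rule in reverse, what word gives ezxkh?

r(17)→y(24) and o(14)→h(7) fit y≡23x+23 (mod 26); the inverse of 23 mod 26 is 17. Treating letters as 0–25, the rule is x ↦ 23x + 23 (mod 26).
Reversing it on ezxkh: e(4)→17·(4−23)≡15=p; z(25)→17·(25−23)≡8=i; x(23)→17·(23−23)≡0=a; k(10)→17·(10−23)≡13=n; h(7)→17·(7−23)≡14=o (all mod 26).

piano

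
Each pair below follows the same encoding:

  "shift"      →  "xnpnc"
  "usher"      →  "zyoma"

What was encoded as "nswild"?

impact

In shift: s→x is +5, h→n is +6, i→p is +7, f→n is +8 — the shift increases by 1 each position. The shift increases by 1 at each position, starting from +5: 5, 6, 7, ….
Undoing it on nswild: n−5=i, s−6=m, w−7=p, i−8=a, l−9=c, d−10=t.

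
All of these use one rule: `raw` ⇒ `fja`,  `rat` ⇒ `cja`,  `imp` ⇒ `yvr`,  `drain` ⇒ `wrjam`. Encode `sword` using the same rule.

The output letters match the input read backwards, each shifted +9: raw reversed is war. Read the word backwards and shift each letter +9.
Applying it to sword: reverse → drows; then shift: d+9=m, r+9=a, o+9=x, w+9=f, s+9=b.

maxfb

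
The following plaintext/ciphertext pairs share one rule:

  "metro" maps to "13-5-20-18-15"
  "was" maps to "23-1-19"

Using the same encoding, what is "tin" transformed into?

20-9-14

m is letter #13 and maps to 13: an offset of 0. Each letter is replaced by its alphabet position (a=1, b=2, …, z=26).
For tin: t=20→20, i=9→9, n=14→14.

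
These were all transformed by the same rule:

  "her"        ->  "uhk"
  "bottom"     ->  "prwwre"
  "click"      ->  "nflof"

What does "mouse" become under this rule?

hvxrp

The output letters match the input read backwards, each shifted +3: her reversed is reh. The word is reversed, then every letter is shifted forward by 3.
Applying it to mouse: reverse → esuom; then shift: e+3=h, s+3=v, u+3=x, o+3=r, m+3=p.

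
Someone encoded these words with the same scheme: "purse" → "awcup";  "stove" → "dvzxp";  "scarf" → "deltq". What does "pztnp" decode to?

exile

Shifts by position in purse: pos 0: p→a (+11), pos 1: u→w (+2), pos 2: r→c (+11), pos 3: s→u (+2) — repeating every 2. It's a Vigenère-style cipher with numeric key [11,2]: position i shifts by key[i mod 2].
Reversing it on pztnp: p−11=e, z−2=x, t−11=i, n−2=l, p−11=e.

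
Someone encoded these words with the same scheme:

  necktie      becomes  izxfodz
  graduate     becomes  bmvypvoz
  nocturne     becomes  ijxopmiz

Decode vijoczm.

another

It's a constant shift of +21 (ROT21).
Undoing it on vijoczm: v−21=a, i−21=n, j−21=o, o−21=t, c−21=h, z−21=e, m−21=r.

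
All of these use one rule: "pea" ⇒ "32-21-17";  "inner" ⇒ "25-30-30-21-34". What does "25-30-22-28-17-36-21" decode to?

inflate

p is letter #16 and maps to 32: an offset of 16. The number is (letter's place in the alphabet, a=1) + 16.
Reversing it on 25-30-22-28-17-36-21: 25→(25−16)÷1=9=i, 30→(30−16)÷1=14=n, 22→(22−16)÷1=6=f, 28→(28−16)÷1=12=l, 17→(17−16)÷1=1=a, 36→(36−16)÷1=20=t, 21→(21−16)÷1=5=e.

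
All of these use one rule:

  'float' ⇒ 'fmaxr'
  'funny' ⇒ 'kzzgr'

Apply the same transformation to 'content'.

fzqfzao

The output letters match the input read backwards, each shifted +12: float reversed is taolf. Read the word backwards and shift each letter +12.
On content: reverse → tnetnoc; then shift: t+12=f, n+12=z, e+12=q, t+12=f, n+12=z, o+12=a, c+12=o.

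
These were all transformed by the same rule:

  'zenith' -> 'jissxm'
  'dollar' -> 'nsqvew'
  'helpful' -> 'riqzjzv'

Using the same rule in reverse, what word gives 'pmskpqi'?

finally

Shifts by position in zenith: pos 0: z→j (+10), pos 1: e→i (+4), pos 2: n→s (+5), pos 3: i→s (+10), pos 4: t→x (+4), pos 5: h→m (+5) — repeating every 3. The shifts repeat in a cycle of length 3: positions 0,1,… shift by +10, +4, +5, then the pattern repeats.
Decoding pmskpqi: p−10=f, m−4=i, s−5=n, k−10=a, p−4=l, q−5=l, i−10=y.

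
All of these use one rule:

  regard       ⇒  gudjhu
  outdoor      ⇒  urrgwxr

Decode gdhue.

The output letters match the input read backwards, each shifted +3: regard reversed is drager. Read the word backwards and shift each letter +3.
Reversing it on gdhue: shift back: g−3=d, d−3=a, h−3=e, u−3=r, e−3=b → daerb; then reverse → bread.

bread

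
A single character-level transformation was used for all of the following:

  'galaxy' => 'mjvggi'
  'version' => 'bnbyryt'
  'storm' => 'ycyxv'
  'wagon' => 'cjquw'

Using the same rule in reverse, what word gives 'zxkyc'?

toast

Shifts by position in galaxy: pos 0: g→m (+6), pos 1: a→j (+9), pos 2: l→v (+10), pos 3: a→g (+6), pos 4: x→g (+9), pos 5: y→i (+10) — repeating every 3. A repeating key of period 3 is used — shifts +6, +9, +10 over and over.
Reversing it on zxkyc: z−6=t, x−9=o, k−10=a, y−6=s, c−9=t.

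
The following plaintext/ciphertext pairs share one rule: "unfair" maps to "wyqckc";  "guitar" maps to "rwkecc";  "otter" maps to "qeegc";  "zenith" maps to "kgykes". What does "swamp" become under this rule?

dhcxa

Vowels shift forward by 2 and consonants shift forward by 11.
On swamp: s(cons)+11=d, w(cons)+11=h, a(vowel)+2=c, m(cons)+11=x, p(cons)+11=a.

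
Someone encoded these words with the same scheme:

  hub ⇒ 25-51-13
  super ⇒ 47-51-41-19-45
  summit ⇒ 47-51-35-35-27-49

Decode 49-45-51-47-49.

trust

h(#8)→25 and u(#21)→51: differences scale by 2, so n = 2·pos + 9. Each letter becomes 2×(its alphabet position, a=1..z=26) + 9.
Undoing it on 49-45-51-47-49: 49→(49−9)÷2=20=t, 45→(45−9)÷2=18=r, 51→(51−9)÷2=21=u, 47→(47−9)÷2=19=s, 49→(49−9)÷2=20=t.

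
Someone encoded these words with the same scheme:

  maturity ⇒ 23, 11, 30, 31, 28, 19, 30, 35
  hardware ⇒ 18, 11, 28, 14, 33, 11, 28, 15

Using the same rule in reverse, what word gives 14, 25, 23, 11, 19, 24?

domain

m is letter #13 and maps to 23: an offset of 10. Letters become their 1-based position plus 10 (so a→11, b→12, …).
Undoing it on 14, 25, 23, 11, 19, 24: 14→(14−10)÷1=4=d, 25→(25−10)÷1=15=o, 23→(23−10)÷1=13=m, 11→(11−10)÷1=1=a, 19→(19−10)÷1=9=i, 24→(24−10)÷1=14=n.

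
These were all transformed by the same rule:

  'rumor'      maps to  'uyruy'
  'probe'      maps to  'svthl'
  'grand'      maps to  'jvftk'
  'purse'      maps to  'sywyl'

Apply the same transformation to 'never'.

In rumor: r→u is +3, u→y is +4, m→r is +5, o→u is +6 — the shift increases by 1 each position. The shift increases by 1 at each position, starting from +3: 3, 4, 5, ….
On never: n+3=q, e+4=i, v+5=a, e+6=k, r+7=y.

qiaky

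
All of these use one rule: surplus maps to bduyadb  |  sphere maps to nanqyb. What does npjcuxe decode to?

The word is reversed, then every letter is shifted forward by 9.
Undoing it on npjcuxe: shift back: n−9=e, p−9=g, j−9=a, c−9=t, u−9=l, x−9=o, e−9=v → egatlov; then reverse → voltage.

voltage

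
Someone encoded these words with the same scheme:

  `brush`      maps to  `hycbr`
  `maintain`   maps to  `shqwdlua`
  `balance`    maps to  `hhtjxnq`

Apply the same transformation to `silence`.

The shift increases by 1 at each position, starting from +6: 6, 7, 8, ….
On silence: s+6=y, i+7=p, l+8=t, e+9=n, n+10=x, c+11=n, e+12=q.

yptnxnq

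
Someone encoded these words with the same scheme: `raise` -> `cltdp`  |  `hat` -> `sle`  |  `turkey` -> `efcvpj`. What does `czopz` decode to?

rodeo

Compare letters: r→c is +11, a→l is +11, i→t is +11 — a constant shift. This is a Caesar cipher with shift 11.
Undoing it on czopz: c−11=r, z−11=o, o−11=d, p−11=e, z−11=o.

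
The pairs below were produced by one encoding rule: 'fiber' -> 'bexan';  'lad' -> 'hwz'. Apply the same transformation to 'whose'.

sdkoa

It's a constant shift of +22 (ROT22).
Applying it to whose: w+22=s, h+22=d, o+22=k, s+22=o, e+22=a.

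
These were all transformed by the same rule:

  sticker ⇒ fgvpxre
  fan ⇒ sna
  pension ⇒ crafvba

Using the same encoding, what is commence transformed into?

Compare letters: s→f is +13, t→g is +13, i→v is +13 — a constant shift. It's a constant shift of +13 (ROT13).
Applying it to commence: c+13=p, o+13=b, m+13=z, m+13=z, e+13=r, n+13=a, c+13=p, e+13=r.

pbzzrapr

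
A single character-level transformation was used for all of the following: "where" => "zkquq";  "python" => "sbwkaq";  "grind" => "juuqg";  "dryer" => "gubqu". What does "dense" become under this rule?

gqqvq

The shift depends on letter class: consonant w→z is +3, but vowel e→q is +12. Vowels shift forward by 12 and consonants shift forward by 3.
For dense: d(cons)+3=g, e(vowel)+12=q, n(cons)+3=q, s(cons)+3=v, e(vowel)+12=q.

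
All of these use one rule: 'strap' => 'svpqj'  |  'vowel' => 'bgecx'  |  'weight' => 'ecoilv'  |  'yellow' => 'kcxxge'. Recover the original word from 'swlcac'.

scheme

s(18)→s(18) and t(19)→v(21) fit y≡3x+16 (mod 26); the inverse of 3 mod 26 is 9. This is an affine cipher: with a=0,…,z=25, each position x becomes (3x+16) mod 26.
Decoding swlcac: s(18)→9·(18−16)≡18=s; w(22)→9·(22−16)≡2=c; l(11)→9·(11−16)≡7=h; c(2)→9·(2−16)≡4=e; a(0)→9·(0−16)≡12=m; c(2)→9·(2−16)≡4=e (all mod 26).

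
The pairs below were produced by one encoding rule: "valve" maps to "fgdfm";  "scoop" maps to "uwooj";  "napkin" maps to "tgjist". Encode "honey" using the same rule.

xotmq

v(21)→f(5) and a(0)→g(6) fit y≡21x+6 (mod 26); the inverse of 21 mod 26 is 5. This is an affine cipher: with a=0,…,z=25, each position x becomes (21x+6) mod 26.
On honey: h(7)→21·7+6≡23=x; o(14)→21·14+6≡14=o; n(13)→21·13+6≡19=t; e(4)→21·4+6≡12=m; y(24)→21·24+6≡16=q (all mod 26).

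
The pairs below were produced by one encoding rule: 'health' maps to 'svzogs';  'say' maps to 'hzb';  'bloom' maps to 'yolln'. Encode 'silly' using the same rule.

hroob

Each pair mirrors across the alphabet (h↔s, e↔v, a↔z): positions sum to 25. Letters are reflected about the middle of the alphabet (position → 25−position): Atbash.
Applying it to silly: s↔h, i↔r, l↔o, l↔o, y↔b.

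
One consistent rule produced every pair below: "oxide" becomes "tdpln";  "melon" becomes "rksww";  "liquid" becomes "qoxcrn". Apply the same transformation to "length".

The shift increases by 1 at each position, starting from +5: 5, 6, 7, ….
On length: l+5=q, e+6=k, n+7=u, g+8=o, t+9=c, h+10=r.

qkuocr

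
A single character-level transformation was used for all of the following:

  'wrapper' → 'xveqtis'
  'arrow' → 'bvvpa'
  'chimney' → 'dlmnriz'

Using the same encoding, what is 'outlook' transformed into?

Shifts by position in wrapper: pos 0: w→x (+1), pos 1: r→v (+4), pos 2: a→e (+4), pos 3: p→q (+1), pos 4: p→t (+4), pos 5: e→i (+4) — repeating every 3. A repeating key of period 3 is used — shifts +1, +4, +4 over and over.
For outlook: o+1=p, u+4=y, t+4=x, l+1=m, o+4=s, o+4=s, k+1=l.

pyxmssl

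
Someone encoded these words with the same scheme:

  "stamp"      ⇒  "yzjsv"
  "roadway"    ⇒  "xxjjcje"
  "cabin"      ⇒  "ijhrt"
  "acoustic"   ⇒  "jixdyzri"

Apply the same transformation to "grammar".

The shift depends on letter class: consonant s→y is +6, but vowel a→j is +9. Two shifts are in play — +9 for a/e/i/o/u, +6 for every other letter.
Applying it to grammar: g(cons)+6=m, r(cons)+6=x, a(vowel)+9=j, m(cons)+6=s, m(cons)+6=s, a(vowel)+9=j, r(cons)+6=x.

mxjssjx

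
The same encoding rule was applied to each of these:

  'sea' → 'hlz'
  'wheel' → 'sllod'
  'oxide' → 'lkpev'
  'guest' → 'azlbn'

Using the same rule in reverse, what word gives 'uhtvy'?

The output letters match the input read backwards, each shifted +7: sea reversed is aes. Read the word backwards and shift each letter +7.
Undoing it on uhtvy: shift back: u−7=n, h−7=a, t−7=m, v−7=o, y−7=r → namor; then reverse → roman.

roman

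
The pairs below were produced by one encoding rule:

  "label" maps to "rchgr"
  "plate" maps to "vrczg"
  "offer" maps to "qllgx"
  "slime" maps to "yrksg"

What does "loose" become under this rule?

rqqyg

The shift depends on letter class: consonant l→r is +6, but vowel a→c is +2. Two shifts are in play — +2 for a/e/i/o/u, +6 for every other letter.
For loose: l(cons)+6=r, o(vowel)+2=q, o(vowel)+2=q, s(cons)+6=y, e(vowel)+2=g.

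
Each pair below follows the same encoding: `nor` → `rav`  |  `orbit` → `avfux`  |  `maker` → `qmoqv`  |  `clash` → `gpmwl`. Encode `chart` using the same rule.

glmvx

The shift depends on letter class: consonant n→r is +4, but vowel o→a is +12. Vowels shift forward by 12 and consonants shift forward by 4.
For chart: c(cons)+4=g, h(cons)+4=l, a(vowel)+12=m, r(cons)+4=v, t(cons)+4=x.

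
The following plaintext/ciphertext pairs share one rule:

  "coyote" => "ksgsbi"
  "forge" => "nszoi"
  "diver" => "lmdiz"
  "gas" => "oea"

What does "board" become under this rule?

jsezl

The shift depends on letter class: consonant c→k is +8, but vowel o→s is +4. Vowels shift forward by 4 and consonants shift forward by 8.
For board: b(cons)+8=j, o(vowel)+4=s, a(vowel)+4=e, r(cons)+8=z, d(cons)+8=l.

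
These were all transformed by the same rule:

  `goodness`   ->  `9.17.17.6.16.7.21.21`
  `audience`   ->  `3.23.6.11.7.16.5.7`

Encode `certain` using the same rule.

5.7.20.22.3.11.16

g is letter #7 and maps to 9: an offset of 2. Letters become their 1-based position plus 2 (so a→3, b→4, …).
For certain: c=3→5, e=5→7, r=18→20, t=20→22, a=1→3, i=9→11, n=14→16.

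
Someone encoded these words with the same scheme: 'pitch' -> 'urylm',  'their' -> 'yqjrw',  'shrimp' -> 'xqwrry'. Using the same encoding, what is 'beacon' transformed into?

It's a Vigenère-style cipher with numeric key [5,9]: position i shifts by key[i mod 2].
For beacon: b+5=g, e+9=n, a+5=f, c+9=l, o+5=t, n+9=w.

gnfltw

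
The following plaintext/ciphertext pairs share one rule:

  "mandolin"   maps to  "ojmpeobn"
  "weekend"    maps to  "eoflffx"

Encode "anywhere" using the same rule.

The output letters match the input read backwards, each shifted +1: mandolin reversed is nilodnam. Read the word backwards and shift each letter +1.
Applying it to anywhere: reverse → erehwyna; then shift: e+1=f, r+1=s, e+1=f, h+1=i, w+1=x, y+1=z, n+1=o, a+1=b.

fsfixzob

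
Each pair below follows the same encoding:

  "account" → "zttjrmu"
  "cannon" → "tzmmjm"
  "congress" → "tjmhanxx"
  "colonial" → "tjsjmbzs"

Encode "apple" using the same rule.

a(0)→z(25) and c(2)→t(19) fit y≡23x+25 (mod 26); the inverse of 23 mod 26 is 17. Each letter's alphabet position (a=0..z=25) is mapped through 23·x+25 mod 26 — an affine cipher.
Applying it to apple: a(0)→23·0+25≡25=z; p(15)→23·15+25≡6=g; p(15)→23·15+25≡6=g; l(11)→23·11+25≡18=s; e(4)→23·4+25≡13=n (all mod 26).

zggsn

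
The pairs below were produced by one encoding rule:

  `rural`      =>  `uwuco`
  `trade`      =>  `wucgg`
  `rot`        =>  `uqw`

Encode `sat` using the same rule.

The shift depends on letter class: consonant r→u is +3, but vowel u→w is +2. The rule splits by letter class: vowels +2, consonants +3.
For sat: s(cons)+3=v, a(vowel)+2=c, t(cons)+3=w.

vcw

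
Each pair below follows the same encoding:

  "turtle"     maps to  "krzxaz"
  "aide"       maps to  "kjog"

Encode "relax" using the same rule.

The word is reversed, then every letter is shifted forward by 6.
On relax: reverse → xaler; then shift: x+6=d, a+6=g, l+6=r, e+6=k, r+6=x.

dgrkx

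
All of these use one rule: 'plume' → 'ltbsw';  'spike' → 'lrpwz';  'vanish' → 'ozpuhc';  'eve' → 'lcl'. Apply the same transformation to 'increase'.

lzhlyjup

The output letters match the input read backwards, each shifted +7: plume reversed is emulp. Two steps: reverse the string, then apply a Caesar shift of +7.
For increase: reverse → esaercni; then shift: e+7=l, s+7=z, a+7=h, e+7=l, r+7=y, c+7=j, n+7=u, i+7=p.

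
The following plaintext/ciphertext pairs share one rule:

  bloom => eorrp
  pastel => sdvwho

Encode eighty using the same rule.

Every letter moves 3 places later in the alphabet, wrapping around z→a.
On eighty: e+3=h, i+3=l, g+3=j, h+3=k, t+3=w, y+3=b.

hljkwb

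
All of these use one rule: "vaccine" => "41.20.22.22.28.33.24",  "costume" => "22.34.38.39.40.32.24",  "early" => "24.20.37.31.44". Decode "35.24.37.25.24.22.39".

The number is (letter's place in the alphabet, a=1) + 19.
Decoding 35.24.37.25.24.22.39: 35→(35−19)÷1=16=p, 24→(24−19)÷1=5=e, 37→(37−19)÷1=18=r, 25→(25−19)÷1=6=f, 24→(24−19)÷1=5=e, 22→(22−19)÷1=3=c, 39→(39−19)÷1=20=t.

perfect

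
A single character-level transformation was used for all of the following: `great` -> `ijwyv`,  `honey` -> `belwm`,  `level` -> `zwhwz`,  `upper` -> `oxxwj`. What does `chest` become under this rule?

g(6)→i(8) and r(17)→j(9) fit y≡19x+24 (mod 26); the inverse of 19 mod 26 is 11. Each letter's alphabet position (a=0..z=25) is mapped through 19·x+24 mod 26 — an affine cipher.
Applying it to chest: c(2)→19·2+24≡10=k; h(7)→19·7+24≡1=b; e(4)→19·4+24≡22=w; s(18)→19·18+24≡2=c; t(19)→19·19+24≡21=v (all mod 26).

kbwcv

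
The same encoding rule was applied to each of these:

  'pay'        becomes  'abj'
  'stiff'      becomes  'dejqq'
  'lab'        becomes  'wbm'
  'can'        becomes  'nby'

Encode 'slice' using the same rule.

The shift depends on letter class: consonant p→a is +11, but vowel a→b is +1. Vowels shift forward by 1 and consonants shift forward by 11.
Applying it to slice: s(cons)+11=d, l(cons)+11=w, i(vowel)+1=j, c(cons)+11=n, e(vowel)+1=f.

dwjnf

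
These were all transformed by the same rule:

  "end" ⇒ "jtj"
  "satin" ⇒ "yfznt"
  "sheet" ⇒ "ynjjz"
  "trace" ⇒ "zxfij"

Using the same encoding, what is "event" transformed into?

The shift depends on letter class: consonant n→t is +6, but vowel e→j is +5. The rule splits by letter class: vowels +5, consonants +6.
Applying it to event: e(vowel)+5=j, v(cons)+6=b, e(vowel)+5=j, n(cons)+6=t, t(cons)+6=z.

jbjtz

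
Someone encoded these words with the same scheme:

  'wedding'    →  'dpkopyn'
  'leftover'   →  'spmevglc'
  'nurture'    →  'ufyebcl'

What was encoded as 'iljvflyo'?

Shifts by position in wedding: pos 0: w→d (+7), pos 1: e→p (+11), pos 2: d→k (+7), pos 3: d→o (+11) — repeating every 2. The shifts repeat in a cycle of length 2: positions 0,1,… shift by +7, +11, then the pattern repeats.
Undoing it on iljvflyo: i−7=b, l−11=a, j−7=c, v−11=k, f−7=y, l−11=a, y−7=r, o−11=d.

backyard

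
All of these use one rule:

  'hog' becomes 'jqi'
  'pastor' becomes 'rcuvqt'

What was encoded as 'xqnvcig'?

voltage

This is a Caesar cipher with shift 2.
Reversing it on xqnvcig: x−2=v, q−2=o, n−2=l, v−2=t, c−2=a, i−2=g, g−2=e.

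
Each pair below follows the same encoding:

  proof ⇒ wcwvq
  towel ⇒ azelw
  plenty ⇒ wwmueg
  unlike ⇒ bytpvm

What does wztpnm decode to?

A repeating key of period 3 is used — shifts +7, +11, +8 over and over.
Decoding wztpnm: w−7=p, z−11=o, t−8=l, p−7=i, n−11=c, m−8=e.

police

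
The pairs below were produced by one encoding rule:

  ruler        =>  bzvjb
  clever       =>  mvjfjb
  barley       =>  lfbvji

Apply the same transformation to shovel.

The shift depends on letter class: consonant r→b is +10, but vowel u→z is +5. Two shifts are in play — +5 for a/e/i/o/u, +10 for every other letter.
Applying it to shovel: s(cons)+10=c, h(cons)+10=r, o(vowel)+5=t, v(cons)+10=f, e(vowel)+5=j, l(cons)+10=v.

crtfjv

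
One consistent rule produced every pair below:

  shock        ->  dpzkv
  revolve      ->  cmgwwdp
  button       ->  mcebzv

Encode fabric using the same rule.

qimztk

Shifts by position in shock: pos 0: s→d (+11), pos 1: h→p (+8), pos 2: o→z (+11), pos 3: c→k (+8) — repeating every 2. The shifts repeat in a cycle of length 2: positions 0,1,… shift by +11, +8, then the pattern repeats.
For fabric: f+11=q, a+8=i, b+11=m, r+8=z, i+11=t, c+8=k.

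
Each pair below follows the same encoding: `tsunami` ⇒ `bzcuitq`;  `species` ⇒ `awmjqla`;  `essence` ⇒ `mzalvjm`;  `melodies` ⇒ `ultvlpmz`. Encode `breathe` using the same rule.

It's a Vigenère-style cipher with numeric key [8,7]: position i shifts by key[i mod 2].
For breathe: b+8=j, r+7=y, e+8=m, a+7=h, t+8=b, h+7=o, e+8=m.

jymhbom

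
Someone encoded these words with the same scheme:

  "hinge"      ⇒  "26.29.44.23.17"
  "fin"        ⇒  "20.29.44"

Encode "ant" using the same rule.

5.44.62

h(#8)→26 and i(#9)→29: differences scale by 3, so n = 3·pos + 2. Each letter becomes 3×(its alphabet position, a=1..z=26) + 2.
On ant: a=1→5, n=14→44, t=20→62.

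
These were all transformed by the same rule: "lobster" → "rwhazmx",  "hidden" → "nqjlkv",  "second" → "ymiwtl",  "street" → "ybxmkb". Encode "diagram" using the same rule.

jqgoxis

A repeating key of period 2 is used — shifts +6, +8 over and over.
For diagram: d+6=j, i+8=q, a+6=g, g+8=o, r+6=x, a+8=i, m+6=s.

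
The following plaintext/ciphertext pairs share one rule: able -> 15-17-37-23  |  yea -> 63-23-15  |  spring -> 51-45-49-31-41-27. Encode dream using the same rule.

21-49-23-15-39

a(#1)→15 and b(#2)→17: differences scale by 2, so n = 2·pos + 13. Each letter becomes 2×(its alphabet position, a=1..z=26) + 13.
On dream: d=4→21, r=18→49, e=5→23, a=1→15, m=13→39.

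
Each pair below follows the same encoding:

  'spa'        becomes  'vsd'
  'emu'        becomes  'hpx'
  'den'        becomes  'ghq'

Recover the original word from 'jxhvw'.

Each letter is shifted forward by 3 in the alphabet (a Caesar shift of +3).
Undoing it on jxhvw: j−3=g, x−3=u, h−3=e, v−3=s, w−3=t.

guest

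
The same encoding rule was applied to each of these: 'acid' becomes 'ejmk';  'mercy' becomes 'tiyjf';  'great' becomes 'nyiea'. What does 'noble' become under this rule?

The shift depends on letter class: consonant c→j is +7, but vowel a→e is +4. Two shifts are in play — +4 for a/e/i/o/u, +7 for every other letter.
Applying it to noble: n(cons)+7=u, o(vowel)+4=s, b(cons)+7=i, l(cons)+7=s, e(vowel)+4=i.

usisi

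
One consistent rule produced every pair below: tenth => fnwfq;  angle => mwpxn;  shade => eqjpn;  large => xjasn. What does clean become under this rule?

ounmw

Shifts by position in tenth: pos 0: t→f (+12), pos 1: e→n (+9), pos 2: n→w (+9), pos 3: t→f (+12), pos 4: h→q (+9) — repeating every 3. It's a Vigenère-style cipher with numeric key [12,9,9]: position i shifts by key[i mod 3].
Applying it to clean: c+12=o, l+9=u, e+9=n, a+12=m, n+9=w.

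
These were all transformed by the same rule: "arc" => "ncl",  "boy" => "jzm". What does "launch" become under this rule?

snyflw

Two steps: reverse the string, then apply a Caesar shift of +11.
On launch: reverse → hcnual; then shift: h+11=s, c+11=n, n+11=y, u+11=f, a+11=l, l+11=w.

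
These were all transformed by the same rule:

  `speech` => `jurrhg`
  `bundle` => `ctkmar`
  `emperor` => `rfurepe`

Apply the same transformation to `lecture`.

This is an affine cipher: with a=0,…,z=25, each position x becomes (5x+23) mod 26.
Applying it to lecture: l(11)→5·11+23≡0=a; e(4)→5·4+23≡17=r; c(2)→5·2+23≡7=h; t(19)→5·19+23≡14=o; u(20)→5·20+23≡19=t; r(17)→5·17+23≡4=e; e(4)→5·4+23≡17=r (all mod 26).

arhoter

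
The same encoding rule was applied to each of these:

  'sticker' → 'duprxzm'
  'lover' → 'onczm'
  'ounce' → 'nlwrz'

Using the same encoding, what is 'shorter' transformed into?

dynmuzm

s(18)→d(3) and t(19)→u(20) fit y≡17x+9 (mod 26); the inverse of 17 mod 26 is 23. Treating letters as 0–25, the rule is x ↦ 17x + 9 (mod 26).
For shorter: s(18)→17·18+9≡3=d; h(7)→17·7+9≡24=y; o(14)→17·14+9≡13=n; r(17)→17·17+9≡12=m; t(19)→17·19+9≡20=u; e(4)→17·4+9≡25=z; r(17)→17·17+9≡12=m (all mod 26).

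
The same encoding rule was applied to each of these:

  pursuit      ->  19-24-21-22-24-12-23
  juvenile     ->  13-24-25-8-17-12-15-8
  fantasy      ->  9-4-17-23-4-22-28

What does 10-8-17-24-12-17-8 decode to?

p is letter #16 and maps to 19: an offset of 3. The number is (letter's place in the alphabet, a=1) + 3.
Decoding 10-8-17-24-12-17-8: 10→(10−3)÷1=7=g, 8→(8−3)÷1=5=e, 17→(17−3)÷1=14=n, 24→(24−3)÷1=21=u, 12→(12−3)÷1=9=i, 17→(17−3)÷1=14=n, 8→(8−3)÷1=5=e.

genuine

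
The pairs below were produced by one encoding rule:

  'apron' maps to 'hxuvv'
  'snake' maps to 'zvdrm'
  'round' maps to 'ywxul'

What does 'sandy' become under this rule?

Shifts by position in apron: pos 0: a→h (+7), pos 1: p→x (+8), pos 2: r→u (+3), pos 3: o→v (+7), pos 4: n→v (+8) — repeating every 3. The shifts repeat in a cycle of length 3: positions 0,1,… shift by +7, +8, +3, then the pattern repeats.
For sandy: s+7=z, a+8=i, n+3=q, d+7=k, y+8=g.

ziqkg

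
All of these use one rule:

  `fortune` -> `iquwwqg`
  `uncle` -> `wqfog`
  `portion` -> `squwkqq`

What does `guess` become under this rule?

Two shifts are in play — +2 for a/e/i/o/u, +3 for every other letter.
Applying it to guess: g(cons)+3=j, u(vowel)+2=w, e(vowel)+2=g, s(cons)+3=v, s(cons)+3=v.

jwgvv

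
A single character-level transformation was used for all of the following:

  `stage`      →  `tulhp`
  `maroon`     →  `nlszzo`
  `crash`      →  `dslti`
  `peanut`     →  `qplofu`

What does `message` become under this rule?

The shift depends on letter class: consonant s→t is +1, but vowel a→l is +11. Vowels shift forward by 11 and consonants shift forward by 1.
On message: m(cons)+1=n, e(vowel)+11=p, s(cons)+1=t, s(cons)+1=t, a(vowel)+11=l, g(cons)+1=h, e(vowel)+11=p.

npttlhp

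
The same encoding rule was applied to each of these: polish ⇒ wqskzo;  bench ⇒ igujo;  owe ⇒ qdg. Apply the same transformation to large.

The shift depends on letter class: consonant p→w is +7, but vowel o→q is +2. Vowels shift forward by 2 and consonants shift forward by 7.
For large: l(cons)+7=s, a(vowel)+2=c, r(cons)+7=y, g(cons)+7=n, e(vowel)+2=g.

scyng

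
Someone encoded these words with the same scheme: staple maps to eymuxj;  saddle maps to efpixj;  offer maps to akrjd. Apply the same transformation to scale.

Shifts by position in staple: pos 0: s→e (+12), pos 1: t→y (+5), pos 2: a→m (+12), pos 3: p→u (+5) — repeating every 2. A repeating key of period 2 is used — shifts +12, +5 over and over.
On scale: s+12=e, c+5=h, a+12=m, l+5=q, e+12=q.

ehmqq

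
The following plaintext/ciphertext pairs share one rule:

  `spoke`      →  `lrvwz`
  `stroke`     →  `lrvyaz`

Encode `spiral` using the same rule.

shypwz

Read the word backwards and shift each letter +7.
For spiral: reverse → larips; then shift: l+7=s, a+7=h, r+7=y, i+7=p, p+7=w, s+7=z.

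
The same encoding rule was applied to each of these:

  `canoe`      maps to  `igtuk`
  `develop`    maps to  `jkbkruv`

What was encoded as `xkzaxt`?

It's a constant shift of +6 (ROT6).
Reversing it on xkzaxt: x−6=r, k−6=e, z−6=t, a−6=u, x−6=r, t−6=n.

return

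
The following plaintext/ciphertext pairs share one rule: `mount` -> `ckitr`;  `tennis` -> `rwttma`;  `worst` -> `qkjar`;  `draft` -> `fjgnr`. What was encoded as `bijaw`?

m(12)→c(2) and o(14)→k(10) fit y≡17x+6 (mod 26); the inverse of 17 mod 26 is 23. This is an affine cipher: with a=0,…,z=25, each position x becomes (17x+6) mod 26.
Reversing it on bijaw: b(1)→23·(1−6)≡15=p; i(8)→23·(8−6)≡20=u; j(9)→23·(9−6)≡17=r; a(0)→23·(0−6)≡18=s; w(22)→23·(22−6)≡4=e (all mod 26).

purse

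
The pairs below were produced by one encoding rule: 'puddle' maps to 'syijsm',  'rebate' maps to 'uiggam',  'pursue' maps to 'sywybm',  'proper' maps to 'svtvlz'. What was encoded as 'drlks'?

In puddle: p→s is +3, u→y is +4, d→i is +5, d→j is +6 — the shift increases by 1 each position. Each letter shifts forward by (position + 3), i.e. 3, 4, 5, … — the shift grows by one for each successive letter.
Decoding drlks: d−3=a, r−4=n, l−5=g, k−6=e, s−7=l.

angel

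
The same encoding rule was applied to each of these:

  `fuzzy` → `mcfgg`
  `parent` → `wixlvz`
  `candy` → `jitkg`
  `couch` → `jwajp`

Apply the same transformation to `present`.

Shifts by position in fuzzy: pos 0: f→m (+7), pos 1: u→c (+8), pos 2: z→f (+6), pos 3: z→g (+7), pos 4: y→g (+8) — repeating every 3. It's a Vigenère-style cipher with numeric key [7,8,6]: position i shifts by key[i mod 3].
On present: p+7=w, r+8=z, e+6=k, s+7=z, e+8=m, n+6=t, t+7=a.

wzkzmta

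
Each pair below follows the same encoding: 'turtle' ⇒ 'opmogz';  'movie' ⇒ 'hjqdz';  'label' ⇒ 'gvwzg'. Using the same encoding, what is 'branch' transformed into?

Compare letters: t→o is +21, u→p is +21, r→m is +21 — a constant shift. This is a Caesar cipher with shift 21.
On branch: b+21=w, r+21=m, a+21=v, n+21=i, c+21=x, h+21=c.

wmvixc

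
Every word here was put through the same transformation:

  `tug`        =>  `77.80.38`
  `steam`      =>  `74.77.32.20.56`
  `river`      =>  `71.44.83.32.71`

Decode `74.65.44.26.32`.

spice

t(#20)→77 and u(#21)→80: differences scale by 3, so n = 3·pos + 17. The formula is n = 3×(alphabet index, a=1) + 17.
Reversing it on 74.65.44.26.32: 74→(74−17)÷3=19=s, 65→(65−17)÷3=16=p, 44→(44−17)÷3=9=i, 26→(26−17)÷3=3=c, 32→(32−17)÷3=5=e.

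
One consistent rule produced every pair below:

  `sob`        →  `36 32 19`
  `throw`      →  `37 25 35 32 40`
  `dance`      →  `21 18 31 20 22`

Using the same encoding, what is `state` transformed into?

36 37 18 37 22

Each letter is replaced by its alphabet position (a=1..z=26) + 17.
On state: s=19→36, t=20→37, a=1→18, t=20→37, e=5→22.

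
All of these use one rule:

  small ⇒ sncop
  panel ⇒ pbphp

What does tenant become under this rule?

tfpdry

The shift increases by 1 at each position, starting from +0: 0, 1, 2, ….
Applying it to tenant: t+0=t, e+1=f, n+2=p, a+3=d, n+4=r, t+5=y.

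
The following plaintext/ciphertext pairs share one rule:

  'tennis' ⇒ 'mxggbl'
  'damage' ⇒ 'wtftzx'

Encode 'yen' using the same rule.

rxg

Compare letters: t→m is +19, e→x is +19, n→g is +19 — a constant shift. Each letter is shifted forward by 19 in the alphabet (a Caesar shift of +19).
For yen: y+19=r, e+19=x, n+19=g.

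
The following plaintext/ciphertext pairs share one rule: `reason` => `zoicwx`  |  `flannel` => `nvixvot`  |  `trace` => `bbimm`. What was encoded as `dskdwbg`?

victory

Shifts by position in reason: pos 0: r→z (+8), pos 1: e→o (+10), pos 2: a→i (+8), pos 3: s→c (+10) — repeating every 2. The shifts repeat in a cycle of length 2: positions 0,1,… shift by +8, +10, then the pattern repeats.
Reversing it on dskdwbg: d−8=v, s−10=i, k−8=c, d−10=t, w−8=o, b−10=r, g−8=y.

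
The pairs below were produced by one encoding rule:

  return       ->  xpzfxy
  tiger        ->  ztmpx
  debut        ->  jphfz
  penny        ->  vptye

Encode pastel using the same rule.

vlyekw

Shifts by position in return: pos 0: r→x (+6), pos 1: e→p (+11), pos 2: t→z (+6), pos 3: u→f (+11) — repeating every 2. It's a Vigenère-style cipher with numeric key [6,11]: position i shifts by key[i mod 2].
For pastel: p+6=v, a+11=l, s+6=y, t+11=e, e+6=k, l+11=w.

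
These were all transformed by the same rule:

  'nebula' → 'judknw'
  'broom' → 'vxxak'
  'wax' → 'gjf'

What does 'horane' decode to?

The output letters match the input read backwards, each shifted +9: nebula reversed is aluben. The word is reversed, then every letter is shifted forward by 9.
Undoing it on horane: shift back: h−9=y, o−9=f, r−9=i, a−9=r, n−9=e, e−9=v → yfirev; then reverse → verify.

verify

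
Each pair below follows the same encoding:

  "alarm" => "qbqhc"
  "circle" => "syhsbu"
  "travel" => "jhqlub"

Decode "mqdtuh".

wander

This is a Caesar cipher with shift 16.
Reversing it on mqdtuh: m−16=w, q−16=a, d−16=n, t−16=d, u−16=e, h−16=r.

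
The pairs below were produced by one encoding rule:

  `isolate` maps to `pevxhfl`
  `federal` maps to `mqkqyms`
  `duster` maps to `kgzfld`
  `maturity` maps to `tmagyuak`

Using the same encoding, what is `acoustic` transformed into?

Shifts by position in isolate: pos 0: i→p (+7), pos 1: s→e (+12), pos 2: o→v (+7), pos 3: l→x (+12) — repeating every 2. The shifts repeat in a cycle of length 2: positions 0,1,… shift by +7, +12, then the pattern repeats.
Applying it to acoustic: a+7=h, c+12=o, o+7=v, u+12=g, s+7=z, t+12=f, i+7=p, c+12=o.

hovgzfpo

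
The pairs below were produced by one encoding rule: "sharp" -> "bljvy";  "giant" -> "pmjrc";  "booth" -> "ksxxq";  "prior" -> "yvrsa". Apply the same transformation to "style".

It's a Vigenère-style cipher with numeric key [9,4]: position i shifts by key[i mod 2].
On style: s+9=b, t+4=x, y+9=h, l+4=p, e+9=n.

bxhpn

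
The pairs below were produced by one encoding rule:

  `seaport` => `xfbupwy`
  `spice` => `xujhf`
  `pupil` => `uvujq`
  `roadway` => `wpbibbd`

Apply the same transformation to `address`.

The shift depends on letter class: consonant s→x is +5, but vowel e→f is +1. The rule splits by letter class: vowels +1, consonants +5.
On address: a(vowel)+1=b, d(cons)+5=i, d(cons)+5=i, r(cons)+5=w, e(vowel)+1=f, s(cons)+5=x, s(cons)+5=x.

biiwfxx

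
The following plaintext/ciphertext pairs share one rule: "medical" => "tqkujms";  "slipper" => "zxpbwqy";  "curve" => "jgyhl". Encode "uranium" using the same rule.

bdhzpgt

Shifts by position in medical: pos 0: m→t (+7), pos 1: e→q (+12), pos 2: d→k (+7), pos 3: i→u (+12) — repeating every 2. It's a Vigenère-style cipher with numeric key [7,12]: position i shifts by key[i mod 2].
Applying it to uranium: u+7=b, r+12=d, a+7=h, n+12=z, i+7=p, u+12=g, m+7=t.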